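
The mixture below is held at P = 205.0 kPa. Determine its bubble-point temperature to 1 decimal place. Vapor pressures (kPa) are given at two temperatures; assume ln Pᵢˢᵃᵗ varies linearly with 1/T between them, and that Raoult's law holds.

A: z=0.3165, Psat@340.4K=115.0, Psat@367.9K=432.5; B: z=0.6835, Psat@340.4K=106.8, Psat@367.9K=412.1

Bubble-point temperature: ΣzᵢPᵢˢᵃᵗ(T) = P. Interpolate ln Pᵢˢᵃᵗ = aᵢ + bᵢ/T.
  T = 340.4 K: ΣzᵢPᵢˢᵃᵗ = 109.40 kPa
  T = 367.9 K: ΣzᵢPᵢˢᵃᵗ = 418.56 kPa
  T = 354.1 K: ΣzᵢPᵢˢᵃᵗ = 219.09 kPa
  T = 347.2 K: ΣzᵢPᵢˢᵃᵗ = 155.48 kPa
  T = 350.6 K: ΣzᵢPᵢˢᵃᵗ = 184.42 kPa
  T = 352.4 K: ΣzᵢPᵢˢᵃᵗ = 201.59 kPa
Interpolating between 352.4 K and 354.1 K gives T ≈ 352.7 K.

T = 352.7 K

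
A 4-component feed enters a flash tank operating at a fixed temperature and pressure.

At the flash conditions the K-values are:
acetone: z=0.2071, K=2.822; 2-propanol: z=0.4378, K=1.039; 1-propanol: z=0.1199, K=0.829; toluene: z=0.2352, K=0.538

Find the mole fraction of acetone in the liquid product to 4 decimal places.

x_acetone = 0.0914

Newton iteration, ψ⁰ = 0.5:
  ψ = 0.5000: g = 0.05048, g' = -0.2780 → ψ = 0.6816
  ψ = 0.6816: g = 0.00313, g' = -0.2489 → ψ = 0.6942
Converged at ψ = 0.6942.
Compositions from xᵢ = zᵢ/(1+ψ(Kᵢ−1)), yᵢ = Kᵢxᵢ:
  acetone: x = 0.0914, y = 0.2580
  2-propanol: x = 0.4263, y = 0.4429
  1-propanol: x = 0.1361, y = 0.1128
  toluene: x = 0.3462, y = 0.1863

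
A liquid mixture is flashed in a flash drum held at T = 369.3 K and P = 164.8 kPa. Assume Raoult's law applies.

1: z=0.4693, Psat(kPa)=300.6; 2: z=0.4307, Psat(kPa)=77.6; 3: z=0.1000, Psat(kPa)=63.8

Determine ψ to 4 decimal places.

ψ = 0.2168

Raoult's law: Kᵢ = Pᵢˢᵃᵗ/P = Pᵢˢᵃᵗ/164.8.
  K_1 = 300.6/164.8 = 1.824029, K_2 = 77.6/164.8 = 0.470874, K_3 = 63.8/164.8 = 0.387136
Rachford–Rice: g(ψ) = Σ zᵢ(Kᵢ−1)/(1+ψ(Kᵢ−1)) = 0.
Check two-phase: ΣzᵢKᵢ = 1.0975 > 1 and Σzᵢ/Kᵢ = 1.4303 > 1, so g(0) = 0.0975 > 0 and g(1) = -0.4303 < 0.
Iterate (Newton) starting at ψ = 0.5:
  ψ = 0.5000: g = -0.12436, g' = -0.4609 → ψ = 0.2301
  ψ = 0.2301: g = -0.00578, g' = -0.4324 → ψ = 0.2168
Converged at ψ = 0.2168.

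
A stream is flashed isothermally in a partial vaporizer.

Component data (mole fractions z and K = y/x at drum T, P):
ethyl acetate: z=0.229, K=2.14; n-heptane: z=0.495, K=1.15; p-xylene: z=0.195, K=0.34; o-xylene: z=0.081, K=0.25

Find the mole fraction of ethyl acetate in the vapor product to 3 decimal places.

Rachford–Rice: g(ψ) = Σ zᵢ(Kᵢ−1)/(1+ψ(Kᵢ−1)) = 0.
Check two-phase: ΣzᵢKᵢ = 1.146 > 1 and Σzᵢ/Kᵢ = 1.435 > 1, so g(0) = 0.146 > 0 and g(1) = -0.435 < 0.
Iterate (Newton) starting at ψ = 0.38:
  ψ = 0.380: g = -0.0044, g' = -0.395 → ψ = 0.369
Converged at ψ = 0.369.
Compositions from xᵢ = zᵢ/(1+ψ(Kᵢ−1)), yᵢ = Kᵢxᵢ:
  ethyl acetate: x = 0.161, y = 0.345
  n-heptane: x = 0.469, y = 0.539
  p-xylene: x = 0.258, y = 0.088
  o-xylene: x = 0.112, y = 0.028

y_ethyl acetate = 0.345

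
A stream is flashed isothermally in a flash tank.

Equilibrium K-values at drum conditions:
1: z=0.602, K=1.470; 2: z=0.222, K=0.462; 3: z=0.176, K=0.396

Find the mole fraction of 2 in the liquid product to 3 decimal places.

x_2 = 0.251

Material balance + equilibrium reduce to Σ zᵢ(Kᵢ−1)/(1+ψ(Kᵢ−1)) = 0.
Check two-phase: ΣzᵢKᵢ = 1.057 > 1 and Σzᵢ/Kᵢ = 1.334 > 1, so g(0) = 0.057 > 0 and g(1) = -0.334 < 0.
Iterate (Newton) starting at ψ = 0.5:
  ψ = 0.500: g = -0.0866, g' = -0.339 → ψ = 0.245
  ψ = 0.245: g = -0.0085, g' = -0.281 → ψ = 0.214
Converged at ψ = 0.214.
Compositions from xᵢ = zᵢ/(1+ψ(Kᵢ−1)), yᵢ = Kᵢxᵢ:
  1: x = 0.547, y = 0.804
  2: x = 0.251, y = 0.116
  3: x = 0.202, y = 0.080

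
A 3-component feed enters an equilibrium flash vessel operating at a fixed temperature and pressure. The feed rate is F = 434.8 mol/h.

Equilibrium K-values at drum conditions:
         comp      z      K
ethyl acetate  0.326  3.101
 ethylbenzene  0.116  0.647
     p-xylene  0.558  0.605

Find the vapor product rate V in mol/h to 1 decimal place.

Let ψ = V/F and solve Σ zᵢ(Kᵢ−1)/(1+ψ(Kᵢ−1)) = 0.
g(0) = ΣzᵢKᵢ − 1 = 0.424 and g(1) = 1 − Σzᵢ/Kᵢ = -0.207, so a root lies in (0, 1).
Iterate (Newton) starting at ψ = 0.33:
  ψ = 0.330: g = 0.1047, g' = -0.635 → ψ = 0.495
  ψ = 0.495: g = 0.0123, g' = -0.502 → ψ = 0.519
  ψ = 0.519: g = 0.0002, g' = -0.489 → ψ = 0.520
Converged at ψ = 0.520.
Then V = ψ·F = 0.5196·434.8 = 225.9 mol/h and L = F − V = 208.9 mol/h.

V = 225.9 mol/h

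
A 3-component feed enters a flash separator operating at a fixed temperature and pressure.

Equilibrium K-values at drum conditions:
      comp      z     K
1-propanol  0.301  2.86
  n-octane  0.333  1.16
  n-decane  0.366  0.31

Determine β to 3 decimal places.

Let β = V/F and solve Σ zᵢ(Kᵢ−1)/(1+β(Kᵢ−1)) = 0.
Feasibility: ΣzᵢKᵢ = 1.361, Σzᵢ/Kᵢ = 1.573 — both > 1, two phases present.
Iterate (Newton) starting at β = 0.5:
  β = 0.500: g = -0.0461, g' = -0.693 → β = 0.433
Converged at β = 0.433.

β = 0.433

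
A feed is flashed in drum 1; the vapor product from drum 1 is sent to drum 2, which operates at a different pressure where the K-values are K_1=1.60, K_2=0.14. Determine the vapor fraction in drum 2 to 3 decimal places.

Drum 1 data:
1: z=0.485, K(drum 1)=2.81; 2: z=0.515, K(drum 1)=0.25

Drum 1:
Material balance + equilibrium reduce to Σ zᵢ(Kᵢ−1)/(1+ψ₁(Kᵢ−1)) = 0.
g(0) = ΣzᵢKᵢ − 1 = 0.492 and g(1) = 1 − Σzᵢ/Kᵢ = -1.233, so a root lies in (0, 1).
Binary case is linear: z₁(K₁−1)(1+ψ₁(K₂−1)) + z₂(K₂−1)(1+ψ₁(K₁−1)) = 0
⇒ ψ₁ = [z₁(K₁−1)+z₂(K₂−1)] / [−(K₁−1)(K₂−1)] = 0.4916/1.3575 = 0.362
Drum-1 compositions:
  1: x = 0.293, y = 0.823
  2: x = 0.707, y = 0.177
Drum-2 feed = drum-1 vapor: z₂ = (0.8232, 0.1768).
Drum 2:
Material balance + equilibrium reduce to Σ zᵢ(Kᵢ−1)/(1+ψ₂(Kᵢ−1)) = 0.
Feasibility: ΣzᵢKᵢ = 1.342, Σzᵢ/Kᵢ = 1.777 — both > 1, two phases present.
Newton iteration, ψ₂⁰ = 0.5:
  ψ₂ = 0.500: g = 0.1133, g' = -0.578 → ψ₂ = 0.696
  ψ₂ = 0.696: g = -0.0303, g' = -0.959 → ψ₂ = 0.664
  ψ₂ = 0.664: g = -0.0016, g' = -0.863 → ψ₂ = 0.663
Converged at ψ₂ = 0.663.
  1: x = 0.589, y = 0.942
  2: x = 0.411, y = 0.058

V/F (drum 2) = 0.663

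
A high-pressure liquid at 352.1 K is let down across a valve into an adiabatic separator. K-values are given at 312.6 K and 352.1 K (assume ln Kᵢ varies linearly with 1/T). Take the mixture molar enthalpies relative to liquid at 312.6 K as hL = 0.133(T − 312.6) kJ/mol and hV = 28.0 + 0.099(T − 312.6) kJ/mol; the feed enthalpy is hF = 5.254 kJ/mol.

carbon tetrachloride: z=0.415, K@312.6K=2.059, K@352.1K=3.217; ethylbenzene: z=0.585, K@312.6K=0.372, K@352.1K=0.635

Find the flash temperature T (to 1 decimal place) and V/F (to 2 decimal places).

Adiabatic flash: solve Rachford–Rice at each trial T, then check hF = ψ·hV(T) + (1−ψ)·hL(T).
  T = 312.6 K: K = (2.059, 0.372), RR gives ψ = 0.108, H_out = 3.036 kJ/mol
  T = 352.1 K: K = (3.217, 0.635), RR gives ψ = 0.873, H_out = 28.528 kJ/mol
  T = 332.4 K: K = (2.609, 0.494), RR gives ψ = 0.457, H_out = 15.120 kJ/mol
  T = 322.5 K: K = (2.326, 0.431), RR gives ψ = 0.288, H_out = 9.279 kJ/mol
  T = 317.6 K: K = (2.192, 0.401), RR gives ψ = 0.202, H_out = 6.288 kJ/mol
  T = 315.1 K: K = (2.125, 0.386), RR gives ψ = 0.156, H_out = 4.695 kJ/mol
  T = 316.4 K: K = (2.160, 0.394), RR gives ψ = 0.180, H_out = 5.531 kJ/mol
Linear interpolation between T = 315.1 (H_out = 4.695) and T = 316.4 (H_out = 5.531) on hF = 5.254 gives T ≈ 316.0 K, at which ψ = 0.17.

T = 316.0 K, V/F = 0.17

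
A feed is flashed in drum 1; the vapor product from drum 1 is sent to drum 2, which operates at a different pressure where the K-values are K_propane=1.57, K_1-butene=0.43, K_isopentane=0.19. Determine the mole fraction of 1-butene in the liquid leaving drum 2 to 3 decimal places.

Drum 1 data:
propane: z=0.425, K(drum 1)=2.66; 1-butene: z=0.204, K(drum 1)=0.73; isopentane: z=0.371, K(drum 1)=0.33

Drum 1:
Rachford–Rice: g(ψ₁) = Σ zᵢ(Kᵢ−1)/(1+ψ₁(Kᵢ−1)) = 0.
g(0) = ΣzᵢKᵢ − 1 = 0.402 and g(1) = 1 − Σzᵢ/Kᵢ = -0.563, so a root lies in (0, 1).
Iterate (Newton) starting at ψ₁ = 0.5:
  ψ₁ = 0.500: g = -0.0519, g' = -0.746 → ψ₁ = 0.430
Converged at ψ₁ = 0.430.
Drum-1 compositions:
  propane: x = 0.248, y = 0.659
  1-butene: x = 0.231, y = 0.168
  isopentane: x = 0.521, y = 0.172
Drum-2 feed = drum-1 vapor: z₂ = (0.6595, 0.1685, 0.1720).
Drum 2:
Let ψ₂ = V/F and solve Σ zᵢ(Kᵢ−1)/(1+ψ₂(Kᵢ−1)) = 0.
g(0) = ΣzᵢKᵢ − 1 = 0.141 and g(1) = 1 − Σzᵢ/Kᵢ = -0.717, so a root lies in (0, 1).
Newton iteration, ψ₂⁰ = 0.5:
  ψ₂ = 0.500: g = -0.0760, g' = -0.556 → ψ₂ = 0.363
  ψ₂ = 0.363: g = -0.0071, g' = -0.461 → ψ₂ = 0.348
Converged at ψ₂ = 0.348.
  propane: x = 0.550, y = 0.864
  1-butene: x = 0.210, y = 0.090
  isopentane: x = 0.239, y = 0.045

x_1-butene (drum 2) = 0.210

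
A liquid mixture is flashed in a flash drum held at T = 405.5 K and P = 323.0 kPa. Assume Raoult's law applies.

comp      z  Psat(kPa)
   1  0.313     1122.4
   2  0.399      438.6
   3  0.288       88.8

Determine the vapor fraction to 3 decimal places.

Raoult's law: Kᵢ = Pᵢˢᵃᵗ/P = Pᵢˢᵃᵗ/323.0.
  K_1 = 1122.4/323.0 = 3.47492, K_2 = 438.6/323.0 = 1.35789, K_3 = 88.8/323.0 = 0.27492
Rachford–Rice: g(ψ) = Σ zᵢ(Kᵢ−1)/(1+ψ(Kᵢ−1)) = 0.
Check two-phase: ΣzᵢKᵢ = 1.709 > 1 and Σzᵢ/Kᵢ = 1.431 > 1, so g(0) = 0.709 > 0 and g(1) = -0.431 < 0.
Newton–Raphson from ψ = 0.3:
  ψ = 0.300: g = 0.3066, g' = -0.920 → ψ = 0.633
  ψ = 0.633: g = 0.0321, g' = -0.842 → ψ = 0.671
Converged at ψ = 0.671.

ψ = 0.671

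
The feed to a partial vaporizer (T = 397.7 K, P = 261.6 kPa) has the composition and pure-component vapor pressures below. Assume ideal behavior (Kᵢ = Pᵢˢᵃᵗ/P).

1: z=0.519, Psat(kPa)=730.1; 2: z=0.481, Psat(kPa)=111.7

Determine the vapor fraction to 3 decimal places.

ψ = 0.637

Raoult's law: Kᵢ = Pᵢˢᵃᵗ/P = Pᵢˢᵃᵗ/261.6.
  K_1 = 730.1/261.6 = 2.79090, K_2 = 111.7/261.6 = 0.42699
Material balance + equilibrium reduce to Σ zᵢ(Kᵢ−1)/(1+ψ(Kᵢ−1)) = 0.
Feasibility: ΣzᵢKᵢ = 1.654, Σzᵢ/Kᵢ = 1.312 — both > 1, two phases present.
Binary case is linear: z₁(K₁−1)(1+ψ(K₂−1)) + z₂(K₂−1)(1+ψ(K₁−1)) = 0
⇒ ψ = [z₁(K₁−1)+z₂(K₂−1)] / [−(K₁−1)(K₂−1)] = 0.6539/1.0262 = 0.637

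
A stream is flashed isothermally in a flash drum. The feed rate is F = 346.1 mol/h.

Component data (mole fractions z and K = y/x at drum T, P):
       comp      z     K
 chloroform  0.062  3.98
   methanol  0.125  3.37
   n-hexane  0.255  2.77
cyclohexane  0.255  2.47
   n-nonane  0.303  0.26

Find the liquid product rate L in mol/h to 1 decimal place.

L = 77.9 mol/h

Let ψ = V/F and solve Σ zᵢ(Kᵢ−1)/(1+ψ(Kᵢ−1)) = 0.
Check two-phase: ΣzᵢKᵢ = 2.083 > 1 and Σzᵢ/Kᵢ = 1.413 > 1, so g(0) = 1.083 > 0 and g(1) = -0.413 < 0.
Newton–Raphson from ψ = 0.5:
  ψ = 0.500: g = 0.3094, g' = -1.062 → ψ = 0.791
  ψ = 0.791: g = -0.0218, g' = -1.356 → ψ = 0.775
Converged at ψ = 0.775.
Then V = ψ·F = 0.7751·346.1 = 268.2 mol/h and L = F − V = 77.9 mol/h.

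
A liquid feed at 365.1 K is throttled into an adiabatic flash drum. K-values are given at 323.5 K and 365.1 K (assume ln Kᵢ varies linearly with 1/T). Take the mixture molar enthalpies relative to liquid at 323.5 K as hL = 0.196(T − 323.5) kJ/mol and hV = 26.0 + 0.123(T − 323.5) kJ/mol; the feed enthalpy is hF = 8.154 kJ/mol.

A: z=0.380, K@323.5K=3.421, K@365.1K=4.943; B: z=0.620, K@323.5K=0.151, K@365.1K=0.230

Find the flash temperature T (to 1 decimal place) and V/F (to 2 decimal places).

Adiabatic flash: solve Rachford–Rice at each trial T, then check hF = ψ·hV(T) + (1−ψ)·hL(T).
  T = 323.5 K: K = (3.421, 0.151), RR gives ψ = 0.191, H_out = 4.979 kJ/mol
  T = 365.1 K: K = (4.943, 0.230), RR gives ψ = 0.336, H_out = 15.875 kJ/mol
  T = 344.3 K: K = (4.158, 0.189), RR gives ψ = 0.272, H_out = 10.738 kJ/mol
  T = 333.9 K: K = (3.783, 0.169), RR gives ψ = 0.235, H_out = 7.963 kJ/mol
  T = 339.1 K: K = (3.969, 0.179), RR gives ψ = 0.254, H_out = 9.373 kJ/mol
  T = 336.5 K: K = (3.876, 0.174), RR gives ψ = 0.245, H_out = 8.674 kJ/mol
  T = 335.2 K: K = (3.829, 0.172), RR gives ψ = 0.240, H_out = 8.320 kJ/mol
Linear interpolation between T = 333.9 (H_out = 7.963) and T = 335.2 (H_out = 8.320) on hF = 8.154 gives T ≈ 334.6 K, at which ψ = 0.24.

T = 334.6 K, V/F = 0.24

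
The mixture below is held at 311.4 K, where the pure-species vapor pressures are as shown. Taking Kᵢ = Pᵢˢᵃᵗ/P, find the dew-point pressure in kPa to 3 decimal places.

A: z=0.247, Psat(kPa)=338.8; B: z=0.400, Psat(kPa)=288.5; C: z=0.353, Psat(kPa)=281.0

Pdew = 296.582 kPa

At the dew point ψ → 1, so Σzᵢ/Kᵢ = 1 with Kᵢ = Pᵢˢᵃᵗ/P ⇒ 1/P = Σzᵢ/Pᵢˢᵃᵗ.
1/P = 0.247/338.8 + 0.400/288.5 + 0.353/281.0 = 0.003372 ⇒ P = 296.582 kPa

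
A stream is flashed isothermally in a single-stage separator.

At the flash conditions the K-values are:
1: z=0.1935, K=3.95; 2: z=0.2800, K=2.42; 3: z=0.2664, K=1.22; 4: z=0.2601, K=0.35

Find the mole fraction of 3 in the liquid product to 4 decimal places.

Iterate (Newton) starting at β = 0.45:
  β = 0.4500: g = 0.30221, g' = -0.7512 → β = 0.8523
  β = 0.8523: g = 0.01262, g' = -0.8135 → β = 0.8678
  β = 0.8678: g = -0.00015, g' = -0.8335 → β = 0.8676
Converged at β = 0.8676.
Compositions from xᵢ = zᵢ/(1+β(Kᵢ−1)), yᵢ = Kᵢxᵢ:
  1: x = 0.0544, y = 0.2147
  2: x = 0.1254, y = 0.3036
  3: x = 0.2237, y = 0.2729
  4: x = 0.5965, y = 0.2088

x_3 = 0.2237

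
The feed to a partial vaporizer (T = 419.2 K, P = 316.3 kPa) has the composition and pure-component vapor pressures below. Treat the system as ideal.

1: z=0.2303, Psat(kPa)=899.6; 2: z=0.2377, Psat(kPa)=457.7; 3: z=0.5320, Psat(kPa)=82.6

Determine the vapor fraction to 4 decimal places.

Raoult's law: Kᵢ = Pᵢˢᵃᵗ/P = Pᵢˢᵃᵗ/316.3.
  K_1 = 899.6/316.3 = 2.844135, K_2 = 457.7/316.3 = 1.447044, K_3 = 82.6/316.3 = 0.261144
Let ψ = V/F and solve Σ zᵢ(Kᵢ−1)/(1+ψ(Kᵢ−1)) = 0.
g(0) = ΣzᵢKᵢ − 1 = 0.1379 and g(1) = 1 − Σzᵢ/Kᵢ = -1.2824, so a root lies in (0, 1).
Iterate (Newton) starting at ψ = 0.38:
  ψ = 0.3800: g = -0.20597, g' = -0.8669 → ψ = 0.1424
  ψ = 0.1424: g = -0.00302, g' = -0.8960 → ψ = 0.1390
Converged at ψ = 0.1390.

ψ = 0.1390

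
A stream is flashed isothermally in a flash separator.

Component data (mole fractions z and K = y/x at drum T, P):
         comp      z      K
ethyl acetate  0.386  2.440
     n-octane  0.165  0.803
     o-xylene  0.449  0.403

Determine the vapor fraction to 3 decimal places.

ψ = 0.343

Let ψ = V/F and solve Σ zᵢ(Kᵢ−1)/(1+ψ(Kᵢ−1)) = 0.
Feasibility: ΣzᵢKᵢ = 1.255, Σzᵢ/Kᵢ = 1.478 — both > 1, two phases present.
Iterate (Newton) starting at ψ = 0.66:
  ψ = 0.660: g = -0.1947, g' = -0.655 → ψ = 0.363
  ψ = 0.363: g = -0.0119, g' = -0.614 → ψ = 0.343
Converged at ψ = 0.343.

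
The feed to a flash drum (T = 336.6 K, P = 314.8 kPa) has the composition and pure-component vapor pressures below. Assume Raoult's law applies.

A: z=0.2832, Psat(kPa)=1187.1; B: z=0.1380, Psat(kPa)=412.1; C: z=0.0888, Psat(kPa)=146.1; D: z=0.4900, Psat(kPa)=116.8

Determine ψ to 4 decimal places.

ψ = 0.3320

Raoult's law: Kᵢ = Pᵢˢᵃᵗ/P = Pᵢˢᵃᵗ/314.8.
  K_A = 1187.1/314.8 = 3.770966, K_B = 412.1/314.8 = 1.309085, K_C = 146.1/314.8 = 0.464104, K_D = 116.8/314.8 = 0.371029
Material balance + equilibrium reduce to Σ zᵢ(Kᵢ−1)/(1+ψ(Kᵢ−1)) = 0.
Feasibility: ΣzᵢKᵢ = 1.4716, Σzᵢ/Kᵢ = 1.6925 — both > 1, two phases present.
Iterate (Newton) starting at ψ = 0.5:
  ψ = 0.5000: g = -0.14868, g' = -0.8521 → ψ = 0.3255
  ψ = 0.3255: g = 0.00616, g' = -0.9559 → ψ = 0.3320
Converged at ψ = 0.3320.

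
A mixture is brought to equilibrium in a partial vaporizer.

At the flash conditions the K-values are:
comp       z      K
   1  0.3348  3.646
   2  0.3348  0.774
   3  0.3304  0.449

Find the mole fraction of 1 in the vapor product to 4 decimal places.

Newton iteration, ψ⁰ = 0.66:
  ψ = 0.6600: g = -0.05245, g' = -0.5821 → ψ = 0.5699
  ψ = 0.5699: g = 0.00100, g' = -0.6084 → ψ = 0.5715
Converged at ψ = 0.5715.
Compositions from xᵢ = zᵢ/(1+ψ(Kᵢ−1)), yᵢ = Kᵢxᵢ:
  1: x = 0.1333, y = 0.4859
  2: x = 0.3845, y = 0.2976
  3: x = 0.4823, y = 0.2165

y_1 = 0.4859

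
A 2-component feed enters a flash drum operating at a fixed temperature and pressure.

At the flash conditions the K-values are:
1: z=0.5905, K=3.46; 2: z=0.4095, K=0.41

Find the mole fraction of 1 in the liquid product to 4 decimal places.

x_1 = 0.1934

Rachford–Rice: g(V/F) = Σ zᵢ(Kᵢ−1)/(1+V/F(Kᵢ−1)) = 0.
Feasibility: ΣzᵢKᵢ = 2.2110, Σzᵢ/Kᵢ = 1.1694 — both > 1, two phases present.
Binary case is linear: z₁(K₁−1)(1+V/F(K₂−1)) + z₂(K₂−1)(1+V/F(K₁−1)) = 0
⇒ V/F = [z₁(K₁−1)+z₂(K₂−1)] / [−(K₁−1)(K₂−1)] = 1.21103/1.45140 = 0.8344
Compositions from xᵢ = zᵢ/(1+V/F(Kᵢ−1)), yᵢ = Kᵢxᵢ:
  1: x = 0.1934, y = 0.6693
  2: x = 0.8066, y = 0.3307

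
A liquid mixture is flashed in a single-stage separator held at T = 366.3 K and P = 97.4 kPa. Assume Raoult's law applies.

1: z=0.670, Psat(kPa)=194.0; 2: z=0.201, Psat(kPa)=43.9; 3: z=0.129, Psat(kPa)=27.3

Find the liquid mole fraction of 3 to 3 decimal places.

Raoult's law: Kᵢ = Pᵢˢᵃᵗ/P = Pᵢˢᵃᵗ/97.4.
  K_1 = 194.0/97.4 = 1.99179, K_2 = 43.9/97.4 = 0.45072, K_3 = 27.3/97.4 = 0.28029
Newton–Raphson from V/F = 0.63:
  V/F = 0.630: g = 0.0703, g' = -0.615 → V/F = 0.744
  V/F = 0.744: g = -0.0044, g' = -0.702 → V/F = 0.738
Converged at V/F = 0.738.
Compositions from xᵢ = zᵢ/(1+V/F(Kᵢ−1)), yᵢ = Kᵢxᵢ:
  1: x = 0.387, y = 0.771
  2: x = 0.338, y = 0.152
  3: x = 0.275, y = 0.077

x_3 = 0.275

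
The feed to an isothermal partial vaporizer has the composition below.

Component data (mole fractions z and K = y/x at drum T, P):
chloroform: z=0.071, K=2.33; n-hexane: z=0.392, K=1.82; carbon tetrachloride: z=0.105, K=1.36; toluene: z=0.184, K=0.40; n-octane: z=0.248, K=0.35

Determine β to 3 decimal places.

Let β = V/F and solve Σ zᵢ(Kᵢ−1)/(1+β(Kᵢ−1)) = 0.
Feasibility: ΣzᵢKᵢ = 1.182, Σzᵢ/Kᵢ = 1.492 — both > 1, two phases present.
Newton iteration, β⁰ = 0.5:
  β = 0.500: g = -0.0798, g' = -0.553 → β = 0.356
  β = 0.356: g = -0.0035, g' = -0.511 → β = 0.349
Converged at β = 0.349.

β = 0.349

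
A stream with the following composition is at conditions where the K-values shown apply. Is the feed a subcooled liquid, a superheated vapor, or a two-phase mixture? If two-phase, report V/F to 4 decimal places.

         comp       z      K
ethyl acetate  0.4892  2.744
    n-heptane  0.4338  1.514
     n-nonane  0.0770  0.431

superheated vapor

ΣzᵢKᵢ = 2.0323; Σzᵢ/Kᵢ = 0.6435.
Since Σzᵢ/Kᵢ < 1 the mixture is above its dew point — single vapor phase.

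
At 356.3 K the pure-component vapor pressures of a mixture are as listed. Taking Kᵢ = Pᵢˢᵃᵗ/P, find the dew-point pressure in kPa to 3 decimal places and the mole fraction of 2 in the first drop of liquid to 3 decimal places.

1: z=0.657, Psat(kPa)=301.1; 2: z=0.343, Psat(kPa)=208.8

Pdew = 261.457 kPa, x_2 = 0.430

At the dew point ψ → 1, so Σzᵢ/Kᵢ = 1 with Kᵢ = Pᵢˢᵃᵗ/P ⇒ 1/P = Σzᵢ/Pᵢˢᵃᵗ.
1/P = 0.657/301.1 + 0.343/208.8 = 0.003825 ⇒ P = 261.457 kPa
xᵢ = zᵢP/Pᵢˢᵃᵗ ⇒ x_2 = 0.343·261.457/208.8 = 0.430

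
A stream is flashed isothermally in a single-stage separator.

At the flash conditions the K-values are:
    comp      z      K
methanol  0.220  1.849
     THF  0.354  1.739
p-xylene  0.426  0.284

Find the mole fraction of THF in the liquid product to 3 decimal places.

Newton iteration, ψ⁰ = 0.5:
  ψ = 0.500: g = -0.1530, g' = -0.711 → ψ = 0.285
  ψ = 0.285: g = -0.0167, g' = -0.579 → ψ = 0.256
Converged at ψ = 0.256.
Compositions from xᵢ = zᵢ/(1+ψ(Kᵢ−1)), yᵢ = Kᵢxᵢ:
  methanol: x = 0.181, y = 0.334
  THF: x = 0.298, y = 0.518
  p-xylene: x = 0.522, y = 0.148

x_THF = 0.298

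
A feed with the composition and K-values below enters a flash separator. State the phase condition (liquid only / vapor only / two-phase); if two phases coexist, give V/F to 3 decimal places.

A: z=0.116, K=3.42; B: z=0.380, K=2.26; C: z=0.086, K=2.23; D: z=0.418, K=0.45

ΣzᵢKᵢ = 1.635; Σzᵢ/Kᵢ = 1.170.
Both exceed 1, so a two-phase solution exists.
Rachford–Rice: g(ψ) = Σ zᵢ(Kᵢ−1)/(1+ψ(Kᵢ−1)) = 0.
Newton iteration, ψ⁰ = 0.5:
  ψ = 0.500: g = 0.1692, g' = -0.657 → ψ = 0.758
  ψ = 0.758: g = 0.0047, g' = -0.649 → ψ = 0.765
Converged at ψ = 0.765.

two-phase, V/F = 0.765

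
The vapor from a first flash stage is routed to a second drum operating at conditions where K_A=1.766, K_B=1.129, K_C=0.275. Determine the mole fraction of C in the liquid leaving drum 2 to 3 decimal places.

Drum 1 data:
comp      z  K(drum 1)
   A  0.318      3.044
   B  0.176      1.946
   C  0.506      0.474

x_C (drum 2) = 0.424

Drum 1:
Rachford–Rice: g(ψ₁) = Σ zᵢ(Kᵢ−1)/(1+ψ₁(Kᵢ−1)) = 0.
Check two-phase: ΣzᵢKᵢ = 1.550 > 1 and Σzᵢ/Kᵢ = 1.262 > 1, so g(0) = 0.550 > 0 and g(1) = -0.262 < 0.
Iterate (Newton) starting at ψ₁ = 0.55:
  ψ₁ = 0.550: g = 0.0410, g' = -0.640 → ψ₁ = 0.614
  ψ₁ = 0.614: g = 0.0004, g' = -0.630 → ψ₁ = 0.615
Converged at ψ₁ = 0.615.
Drum-1 compositions:
  A: x = 0.141, y = 0.429
  B: x = 0.111, y = 0.217
  C: x = 0.748, y = 0.354
Drum-2 feed = drum-1 vapor: z₂ = (0.4290, 0.2166, 0.3545).
Drum 2:
Material balance + equilibrium reduce to Σ zᵢ(Kᵢ−1)/(1+ψ₂(Kᵢ−1)) = 0.
g(0) = ΣzᵢKᵢ − 1 = 0.100 and g(1) = 1 − Σzᵢ/Kᵢ = -0.724, so a root lies in (0, 1).
Newton–Raphson from ψ₂ = 0.5:
  ψ₂ = 0.500: g = -0.1393, g' = -0.593 → ψ₂ = 0.265
  ψ₂ = 0.265: g = -0.0180, g' = -0.463 → ψ₂ = 0.226
Converged at ψ₂ = 0.226.
  A: x = 0.366, y = 0.646
  B: x = 0.210, y = 0.238
  C: x = 0.424, y = 0.117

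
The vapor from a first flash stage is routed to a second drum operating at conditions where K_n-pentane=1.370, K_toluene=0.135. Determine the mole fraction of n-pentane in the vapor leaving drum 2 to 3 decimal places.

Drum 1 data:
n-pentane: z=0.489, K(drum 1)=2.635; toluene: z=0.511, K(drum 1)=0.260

Drum 1:
Binary case is linear: z₁(K₁−1)(1+ψ₁(K₂−1)) + z₂(K₂−1)(1+ψ₁(K₁−1)) = 0
⇒ ψ₁ = [z₁(K₁−1)+z₂(K₂−1)] / [−(K₁−1)(K₂−1)] = 0.4214/1.2099 = 0.348
Drum-1 compositions:
  n-pentane: x = 0.312, y = 0.821
  toluene: x = 0.688, y = 0.179
Drum-2 feed = drum-1 vapor: z₂ = (0.8210, 0.1790).
Drum 2:
Iterate (Newton) starting at ψ₂ = 0.5:
  ψ₂ = 0.500: g = -0.0165, g' = -0.496 → ψ₂ = 0.467
  ψ₂ = 0.467: g = -0.0006, g' = -0.458 → ψ₂ = 0.465
Converged at ψ₂ = 0.465.
  n-pentane: x = 0.700, y = 0.960
  toluene: x = 0.300, y = 0.040

y_n-pentane (drum 2) = 0.960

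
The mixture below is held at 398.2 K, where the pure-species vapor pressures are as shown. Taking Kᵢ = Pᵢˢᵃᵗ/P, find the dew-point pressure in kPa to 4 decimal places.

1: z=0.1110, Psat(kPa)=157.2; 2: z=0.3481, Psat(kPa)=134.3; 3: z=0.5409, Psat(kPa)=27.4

At the dew point ψ → 1, so Σzᵢ/Kᵢ = 1 with Kᵢ = Pᵢˢᵃᵗ/P ⇒ 1/P = Σzᵢ/Pᵢˢᵃᵗ.
1/P = 0.1110/157.2 + 0.3481/134.3 + 0.5409/27.4 = 0.0230389 ⇒ P = 43.4048 kPa

Pdew = 43.4048 kPa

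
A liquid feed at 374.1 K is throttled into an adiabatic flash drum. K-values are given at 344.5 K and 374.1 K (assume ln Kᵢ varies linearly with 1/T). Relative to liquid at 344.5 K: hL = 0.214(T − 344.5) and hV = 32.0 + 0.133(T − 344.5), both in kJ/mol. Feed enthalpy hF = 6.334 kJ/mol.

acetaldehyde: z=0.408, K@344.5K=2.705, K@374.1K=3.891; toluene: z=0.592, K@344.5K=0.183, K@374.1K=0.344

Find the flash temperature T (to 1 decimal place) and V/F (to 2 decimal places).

Adiabatic flash: solve Rachford–Rice at each trial T, then check hF = ψ·hV(T) + (1−ψ)·hL(T).
  T = 344.5 K: K = (2.705, 0.183), RR gives ψ = 0.152, H_out = 4.870 kJ/mol
  T = 374.1 K: K = (3.891, 0.344), RR gives ψ = 0.417, H_out = 18.684 kJ/mol
  T = 359.3 K: K = (3.269, 0.254), RR gives ψ = 0.286, H_out = 11.980 kJ/mol
  T = 351.9 K: K = (2.979, 0.216), RR gives ψ = 0.222, H_out = 8.542 kJ/mol
  T = 348.2 K: K = (2.840, 0.199), RR gives ψ = 0.188, H_out = 6.745 kJ/mol
  T = 346.4 K: K = (2.774, 0.191), RR gives ψ = 0.171, H_out = 5.844 kJ/mol
Linear interpolation between T = 346.4 (H_out = 5.844) and T = 348.2 (H_out = 6.745) on hF = 6.334 gives T ≈ 347.4 K, at which ψ = 0.18.

T = 347.4 K, V/F = 0.18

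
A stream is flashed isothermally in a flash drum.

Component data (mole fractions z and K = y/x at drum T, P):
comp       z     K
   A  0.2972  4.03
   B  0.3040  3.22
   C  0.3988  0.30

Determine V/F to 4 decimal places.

Material balance + equilibrium reduce to Σ zᵢ(Kᵢ−1)/(1+V/F(Kᵢ−1)) = 0.
Check two-phase: ΣzᵢKᵢ = 2.2962 > 1 and Σzᵢ/Kᵢ = 1.4975 > 1, so g(0) = 1.2962 > 0 and g(1) = -0.4975 < 0.
Newton iteration, V/F⁰ = 0.43:
  V/F = 0.4300: g = 0.33694, g' = -1.3066 → V/F = 0.6879
  V/F = 0.6879: g = 0.02061, g' = -1.2483 → V/F = 0.7044
  V/F = 0.7044: g = -0.00014, g' = -1.2661 → V/F = 0.7043
Converged at V/F = 0.7043.

V/F = 0.7043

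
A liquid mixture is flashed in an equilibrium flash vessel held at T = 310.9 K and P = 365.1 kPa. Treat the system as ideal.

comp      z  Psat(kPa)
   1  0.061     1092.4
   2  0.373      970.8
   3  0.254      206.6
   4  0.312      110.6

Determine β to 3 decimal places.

β = 0.406

Raoult's law: Kᵢ = Pᵢˢᵃᵗ/P = Pᵢˢᵃᵗ/365.1.
  K_1 = 1092.4/365.1 = 2.99206, K_2 = 970.8/365.1 = 2.65900, K_3 = 206.6/365.1 = 0.56587, K_4 = 110.6/365.1 = 0.30293
Iterate (Newton) starting at β = 0.47:
  β = 0.470: g = -0.0515, g' = -0.800 → β = 0.406
Converged at β = 0.406.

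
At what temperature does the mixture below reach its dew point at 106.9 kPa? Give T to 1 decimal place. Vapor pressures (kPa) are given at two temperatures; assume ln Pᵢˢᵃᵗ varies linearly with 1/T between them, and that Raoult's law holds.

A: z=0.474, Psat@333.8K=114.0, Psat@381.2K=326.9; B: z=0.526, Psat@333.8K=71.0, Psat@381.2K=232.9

Dew-point temperature: Σzᵢ·P/Pᵢˢᵃᵗ(T) = 1. Interpolate ln Pᵢˢᵃᵗ = aᵢ + bᵢ/T.
  T = 333.8 K: ΣzᵢP/Pᵢˢᵃᵗ = 1.2364
  T = 381.2 K: ΣzᵢP/Pᵢˢᵃᵗ = 0.3964
  T = 357.5 K: ΣzᵢP/Pᵢˢᵃᵗ = 0.6739
  T = 345.6 K: ΣzᵢP/Pᵢˢᵃᵗ = 0.9044
  T = 339.7 K: ΣzᵢP/Pᵢˢᵃᵗ = 1.0545
  T = 342.6 K: ΣzᵢP/Pᵢˢᵃᵗ = 0.9772
Interpolating between 339.7 K and 342.6 K gives T ≈ 341.7 K.

T = 341.7 K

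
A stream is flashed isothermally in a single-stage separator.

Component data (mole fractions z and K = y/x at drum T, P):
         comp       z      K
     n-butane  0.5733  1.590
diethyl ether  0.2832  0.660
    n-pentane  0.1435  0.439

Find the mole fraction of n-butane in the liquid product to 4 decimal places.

x_n-butane = 0.4183

Let ψ = V/F and solve Σ zᵢ(Kᵢ−1)/(1+ψ(Kᵢ−1)) = 0.
Check two-phase: ΣzᵢKᵢ = 1.1615 > 1 and Σzᵢ/Kᵢ = 1.1165 > 1, so g(0) = 0.1615 > 0 and g(1) = -0.1165 < 0.
Iterate (Newton) starting at ψ = 0.5:
  ψ = 0.5000: g = 0.03330, g' = -0.2538 → ψ = 0.6312
  ψ = 0.6312: g = -0.00078, g' = -0.2673 → ψ = 0.6283
Converged at ψ = 0.6283.
Compositions from xᵢ = zᵢ/(1+ψ(Kᵢ−1)), yᵢ = Kᵢxᵢ:
  n-butane: x = 0.4183, y = 0.6650
  diethyl ether: x = 0.3601, y = 0.2377
  n-pentane: x = 0.2216, y = 0.0973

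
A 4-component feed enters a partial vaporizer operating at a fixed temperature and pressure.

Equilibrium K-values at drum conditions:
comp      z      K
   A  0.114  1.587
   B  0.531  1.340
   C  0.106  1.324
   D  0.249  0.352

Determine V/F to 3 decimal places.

V/F = 0.490

Iterate (Newton) starting at V/F = 0.61:
  V/F = 0.610: g = -0.0393, g' = -0.357 → V/F = 0.500
  V/F = 0.500: g = -0.0030, g' = -0.305 → V/F = 0.490
Converged at V/F = 0.490.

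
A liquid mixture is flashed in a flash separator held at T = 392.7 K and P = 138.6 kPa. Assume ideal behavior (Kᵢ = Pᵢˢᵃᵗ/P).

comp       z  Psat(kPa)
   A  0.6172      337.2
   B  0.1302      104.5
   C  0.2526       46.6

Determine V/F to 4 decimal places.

V/F = 0.8182

Raoult's law: Kᵢ = Pᵢˢᵃᵗ/P = Pᵢˢᵃᵗ/138.6.
  K_A = 337.2/138.6 = 2.432900, K_B = 104.5/138.6 = 0.753968, K_C = 46.6/138.6 = 0.336219
Newton iteration, V/F⁰ = 0.64:
  V/F = 0.6400: g = 0.13179, g' = -0.6923 → V/F = 0.8304
  V/F = 0.8304: g = -0.00998, g' = -0.8292 → V/F = 0.8183
  V/F = 0.8183: g = -0.00009, g' = -0.8142 → V/F = 0.8182
Converged at V/F = 0.8182.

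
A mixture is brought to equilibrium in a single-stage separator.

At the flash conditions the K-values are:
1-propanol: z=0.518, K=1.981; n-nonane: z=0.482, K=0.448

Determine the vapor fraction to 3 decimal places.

Let ψ = V/F and solve Σ zᵢ(Kᵢ−1)/(1+ψ(Kᵢ−1)) = 0.
Check two-phase: ΣzᵢKᵢ = 1.242 > 1 and Σzᵢ/Kᵢ = 1.337 > 1, so g(0) = 0.242 > 0 and g(1) = -0.337 < 0.
Newton iteration, ψ⁰ = 0.5:
  ψ = 0.500: g = -0.0266, g' = -0.505 → ψ = 0.447
Converged at ψ = 0.447.

ψ = 0.447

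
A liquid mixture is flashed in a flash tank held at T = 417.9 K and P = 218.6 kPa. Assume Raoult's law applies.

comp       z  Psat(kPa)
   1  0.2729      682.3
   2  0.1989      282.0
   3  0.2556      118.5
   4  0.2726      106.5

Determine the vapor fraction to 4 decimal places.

ψ = 0.4838

Raoult's law: Kᵢ = Pᵢˢᵃᵗ/P = Pᵢˢᵃᵗ/218.6.
  K_1 = 682.3/218.6 = 3.121226, K_2 = 282.0/218.6 = 1.290027, K_3 = 118.5/218.6 = 0.542086, K_4 = 106.5/218.6 = 0.487191
Let ψ = V/F and solve Σ zᵢ(Kᵢ−1)/(1+ψ(Kᵢ−1)) = 0.
g(0) = ΣzᵢKᵢ − 1 = 0.3797 and g(1) = 1 − Σzᵢ/Kᵢ = -0.2727, so a root lies in (0, 1).
Newton–Raphson from ψ = 0.5:
  ψ = 0.5000: g = -0.00848, g' = -0.5218 → ψ = 0.4837
  ψ = 0.4837: g = 0.00004, g' = -0.5272 → ψ = 0.4838
Converged at ψ = 0.4838.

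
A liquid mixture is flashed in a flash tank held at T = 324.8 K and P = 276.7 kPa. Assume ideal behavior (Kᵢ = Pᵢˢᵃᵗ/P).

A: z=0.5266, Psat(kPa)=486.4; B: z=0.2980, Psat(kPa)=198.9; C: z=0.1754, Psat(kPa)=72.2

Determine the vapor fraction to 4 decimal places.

Raoult's law: Kᵢ = Pᵢˢᵃᵗ/P = Pᵢˢᵃᵗ/276.7.
  K_A = 486.4/276.7 = 1.757860, K_B = 198.9/276.7 = 0.718829, K_C = 72.2/276.7 = 0.260932
Rachford–Rice: g(ψ) = Σ zᵢ(Kᵢ−1)/(1+ψ(Kᵢ−1)) = 0.
Feasibility: ΣzᵢKᵢ = 1.1857, Σzᵢ/Kᵢ = 1.3863 — both > 1, two phases present.
Iterate (Newton) starting at ψ = 0.6:
  ψ = 0.6000: g = -0.05937, g' = -0.4863 → ψ = 0.4779
  ψ = 0.4779: g = -0.00425, g' = -0.4235 → ψ = 0.4679
  ψ = 0.4679: g = -0.00002, g' = -0.4199 → ψ = 0.4678
Converged at ψ = 0.4678.

ψ = 0.4678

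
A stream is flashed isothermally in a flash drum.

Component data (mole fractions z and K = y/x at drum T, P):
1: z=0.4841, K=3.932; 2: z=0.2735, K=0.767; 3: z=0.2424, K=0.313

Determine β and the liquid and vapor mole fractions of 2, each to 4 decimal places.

β = 0.7748, x_2 = 0.3338, y_2 = 0.2560

Material balance + equilibrium reduce to Σ zᵢ(Kᵢ−1)/(1+β(Kᵢ−1)) = 0.
Feasibility: ΣzᵢKᵢ = 2.1891, Σzᵢ/Kᵢ = 1.2541 — both > 1, two phases present.
Newton–Raphson from β = 0.5:
  β = 0.5000: g = 0.24979, g' = -0.9688 → β = 0.7578
  β = 0.7578: g = 0.01575, g' = -0.9206 → β = 0.7749
  β = 0.7749: g = -0.00011, g' = -0.9340 → β = 0.7748
Converged at β = 0.7748.
Compositions from xᵢ = zᵢ/(1+β(Kᵢ−1)), yᵢ = Kᵢxᵢ:
  1: x = 0.1480, y = 0.5818
  2: x = 0.3338, y = 0.2560
  3: x = 0.5183, y = 0.1622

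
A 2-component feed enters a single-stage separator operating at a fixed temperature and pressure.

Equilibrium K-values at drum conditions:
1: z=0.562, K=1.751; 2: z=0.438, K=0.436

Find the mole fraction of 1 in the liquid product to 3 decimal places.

x_1 = 0.429

Let β = V/F and solve Σ zᵢ(Kᵢ−1)/(1+β(Kᵢ−1)) = 0.
g(0) = ΣzᵢKᵢ − 1 = 0.175 and g(1) = 1 − Σzᵢ/Kᵢ = -0.326, so a root lies in (0, 1).
Binary case is linear: z₁(K₁−1)(1+β(K₂−1)) + z₂(K₂−1)(1+β(K₁−1)) = 0
⇒ β = [z₁(K₁−1)+z₂(K₂−1)] / [−(K₁−1)(K₂−1)] = 0.1750/0.4236 = 0.413
Compositions from xᵢ = zᵢ/(1+β(Kᵢ−1)), yᵢ = Kᵢxᵢ:
  1: x = 0.429, y = 0.751
  2: x = 0.571, y = 0.249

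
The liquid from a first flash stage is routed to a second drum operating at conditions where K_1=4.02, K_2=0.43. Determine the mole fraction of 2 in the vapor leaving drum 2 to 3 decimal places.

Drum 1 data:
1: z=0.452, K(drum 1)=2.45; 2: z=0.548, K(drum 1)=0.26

y_2 (drum 2) = 0.362

Drum 1:
Binary case is linear: z₁(K₁−1)(1+ψ₁(K₂−1)) + z₂(K₂−1)(1+ψ₁(K₁−1)) = 0
⇒ ψ₁ = [z₁(K₁−1)+z₂(K₂−1)] / [−(K₁−1)(K₂−1)] = 0.2499/1.0730 = 0.233
Drum-1 compositions:
  1: x = 0.338, y = 0.828
  2: x = 0.662, y = 0.172
Drum-2 feed = drum-1 liquid: z₂ = (0.3379, 0.6621).
Drum 2:
Material balance + equilibrium reduce to Σ zᵢ(Kᵢ−1)/(1+ψ₂(Kᵢ−1)) = 0.
Feasibility: ΣzᵢKᵢ = 1.643, Σzᵢ/Kᵢ = 1.624 — both > 1, two phases present.
Binary case is linear: z₁(K₁−1)(1+ψ₂(K₂−1)) + z₂(K₂−1)(1+ψ₂(K₁−1)) = 0
⇒ ψ₂ = [z₁(K₁−1)+z₂(K₂−1)] / [−(K₁−1)(K₂−1)] = 0.6431/1.7214 = 0.374
  1: x = 0.159, y = 0.638
  2: x = 0.841, y = 0.362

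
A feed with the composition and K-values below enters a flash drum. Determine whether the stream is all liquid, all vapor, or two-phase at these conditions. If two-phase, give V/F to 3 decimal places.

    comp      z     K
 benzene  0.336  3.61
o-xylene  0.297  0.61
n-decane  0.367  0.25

ΣzᵢKᵢ = 1.486; Σzᵢ/Kᵢ = 2.048.
Both exceed 1, so a two-phase solution exists.
Newton iteration, ψ⁰ = 0.62:
  ψ = 0.620: g = -0.3323, g' = -1.134 → ψ = 0.327
  ψ = 0.327: g = -0.0242, g' = -1.088 → ψ = 0.305
Converged at ψ = 0.305.

two-phase, V/F = 0.305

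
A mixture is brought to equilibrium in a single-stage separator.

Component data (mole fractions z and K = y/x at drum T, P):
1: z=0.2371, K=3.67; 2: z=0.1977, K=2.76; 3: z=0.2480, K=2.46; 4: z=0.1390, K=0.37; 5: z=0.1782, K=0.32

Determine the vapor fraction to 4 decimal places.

ψ = 0.8673

Rachford–Rice: g(ψ) = Σ zᵢ(Kᵢ−1)/(1+ψ(Kᵢ−1)) = 0.
g(0) = ΣzᵢKᵢ − 1 = 1.1343 and g(1) = 1 − Σzᵢ/Kᵢ = -0.1696, so a root lies in (0, 1).
Iterate (Newton) starting at ψ = 0.63:
  ψ = 0.6300: g = 0.23244, g' = -0.9200 → ψ = 0.8827
  ψ = 0.8827: g = -0.01729, g' = -1.1403 → ψ = 0.8675
  ψ = 0.8675: g = -0.00023, g' = -1.1107 → ψ = 0.8673
Converged at ψ = 0.8673.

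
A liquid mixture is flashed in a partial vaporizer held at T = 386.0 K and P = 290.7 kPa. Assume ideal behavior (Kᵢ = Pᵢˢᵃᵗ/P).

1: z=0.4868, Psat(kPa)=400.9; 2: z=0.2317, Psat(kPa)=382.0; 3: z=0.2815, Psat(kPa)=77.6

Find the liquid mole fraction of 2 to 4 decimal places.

x_2 = 0.2184

Raoult's law: Kᵢ = Pᵢˢᵃᵗ/P = Pᵢˢᵃᵗ/290.7.
  K_1 = 400.9/290.7 = 1.379085, K_2 = 382.0/290.7 = 1.314069, K_3 = 77.6/290.7 = 0.266942
Iterate (Newton) starting at ψ = 0.5:
  ψ = 0.5000: g = -0.10773, g' = -0.4435 → ψ = 0.2571
  ψ = 0.2571: g = -0.01879, g' = -0.3073 → ψ = 0.1959
  ψ = 0.1959: g = -0.00064, g' = -0.2872 → ψ = 0.1937
Converged at ψ = 0.1937.
Compositions from xᵢ = zᵢ/(1+ψ(Kᵢ−1)), yᵢ = Kᵢxᵢ:
  1: x = 0.4535, y = 0.6254
  2: x = 0.2184, y = 0.2870
  3: x = 0.3281, y = 0.0876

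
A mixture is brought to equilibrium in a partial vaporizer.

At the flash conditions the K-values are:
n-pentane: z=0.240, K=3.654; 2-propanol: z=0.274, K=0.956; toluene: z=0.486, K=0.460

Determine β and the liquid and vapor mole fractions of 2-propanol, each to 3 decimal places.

Iterate (Newton) starting at β = 0.5:
  β = 0.500: g = -0.0981, g' = -0.579 → β = 0.330
  β = 0.330: g = 0.0077, g' = -0.690 → β = 0.342
Converged at β = 0.342.
Compositions from xᵢ = zᵢ/(1+β(Kᵢ−1)), yᵢ = Kᵢxᵢ:
  n-pentane: x = 0.126, y = 0.460
  2-propanol: x = 0.278, y = 0.266
  toluene: x = 0.596, y = 0.274

β = 0.342, x_2-propanol = 0.278, y_2-propanol = 0.266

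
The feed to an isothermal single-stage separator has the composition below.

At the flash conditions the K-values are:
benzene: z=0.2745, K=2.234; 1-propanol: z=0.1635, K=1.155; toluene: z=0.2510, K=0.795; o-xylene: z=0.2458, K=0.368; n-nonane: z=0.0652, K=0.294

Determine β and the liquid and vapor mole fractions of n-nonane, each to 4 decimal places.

β = 0.2247, x_n-nonane = 0.0775, y_n-nonane = 0.0228

Newton iteration, β⁰ = 0.5:
  β = 0.5000: g = -0.12259, g' = -0.4638 → β = 0.2357
  β = 0.2357: g = -0.00497, g' = -0.4485 → β = 0.2246
  β = 0.2246: g = 0.00001, g' = -0.4508 → β = 0.2247
Converged at β = 0.2247.
Compositions from xᵢ = zᵢ/(1+β(Kᵢ−1)), yᵢ = Kᵢxᵢ:
  benzene: x = 0.2149, y = 0.4801
  1-propanol: x = 0.1580, y = 0.1825
  toluene: x = 0.2631, y = 0.2092
  o-xylene: x = 0.2865, y = 0.1054
  n-nonane: x = 0.0775, y = 0.0228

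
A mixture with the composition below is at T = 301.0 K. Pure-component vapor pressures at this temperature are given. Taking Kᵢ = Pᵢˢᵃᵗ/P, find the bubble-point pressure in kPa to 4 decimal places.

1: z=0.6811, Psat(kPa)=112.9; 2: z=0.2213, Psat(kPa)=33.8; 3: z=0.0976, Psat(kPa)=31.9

Pbub = 87.4896 kPa

At the bubble point ψ → 0, so ΣzᵢKᵢ = 1 with Kᵢ = Pᵢˢᵃᵗ/P ⇒ P = ΣzᵢPᵢˢᵃᵗ.
P = 0.6811·112.9 + 0.2213·33.8 + 0.0976·31.9 = 87.4896 kPa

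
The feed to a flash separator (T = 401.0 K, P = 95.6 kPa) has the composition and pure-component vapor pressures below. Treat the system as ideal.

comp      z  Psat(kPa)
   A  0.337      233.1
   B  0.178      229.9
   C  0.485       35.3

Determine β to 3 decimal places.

Raoult's law: Kᵢ = Pᵢˢᵃᵗ/P = Pᵢˢᵃᵗ/95.6.
  K_A = 233.1/95.6 = 2.43828, K_B = 229.9/95.6 = 2.40481, K_C = 35.3/95.6 = 0.36925
Newton–Raphson from β = 0.65:
  β = 0.650: g = -0.1373, g' = -0.836 → β = 0.486
  β = 0.486: g = -0.0072, g' = -0.767 → β = 0.477
Converged at β = 0.477.

β = 0.477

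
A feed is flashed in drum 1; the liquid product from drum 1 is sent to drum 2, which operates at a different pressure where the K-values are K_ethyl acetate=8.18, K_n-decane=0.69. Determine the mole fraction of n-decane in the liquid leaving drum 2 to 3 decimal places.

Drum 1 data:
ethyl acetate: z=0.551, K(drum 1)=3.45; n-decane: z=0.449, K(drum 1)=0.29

x_n-decane (drum 2) = 0.959

Drum 1:
Let ψ₁ = V/F and solve Σ zᵢ(Kᵢ−1)/(1+ψ₁(Kᵢ−1)) = 0.
g(0) = ΣzᵢKᵢ − 1 = 1.031 and g(1) = 1 − Σzᵢ/Kᵢ = -0.708, so a root lies in (0, 1).
Newton–Raphson from ψ₁ = 0.67:
  ψ₁ = 0.670: g = -0.0970, g' = -1.297 → ψ₁ = 0.595
  ψ₁ = 0.595: g = -0.0030, g' = -1.226 → ψ₁ = 0.593
Converged at ψ₁ = 0.593.
Drum-1 compositions:
  ethyl acetate: x = 0.225, y = 0.775
  n-decane: x = 0.775, y = 0.225
Drum-2 feed = drum-1 liquid: z₂ = (0.2247, 0.7753).
Drum 2:
Newton–Raphson from ψ₂ = 0.63:
  ψ₂ = 0.630: g = -0.0066, g' = -0.495 → ψ₂ = 0.617
Converged at ψ₂ = 0.617.
  ethyl acetate: x = 0.041, y = 0.339
  n-decane: x = 0.959, y = 0.661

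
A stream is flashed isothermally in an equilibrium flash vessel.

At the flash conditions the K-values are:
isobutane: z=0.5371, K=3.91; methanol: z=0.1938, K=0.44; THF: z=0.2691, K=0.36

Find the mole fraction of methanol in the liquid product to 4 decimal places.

x_methanol = 0.3258

Newton–Raphson from V/F = 0.5:
  V/F = 0.5000: g = 0.23264, g' = -1.1102 → V/F = 0.7095
  V/F = 0.7095: g = 0.01441, g' = -1.0214 → V/F = 0.7236
Converged at V/F = 0.7236.
Compositions from xᵢ = zᵢ/(1+V/F(Kᵢ−1)), yᵢ = Kᵢxᵢ:
  isobutane: x = 0.1729, y = 0.6762
  methanol: x = 0.3258, y = 0.1434
  THF: x = 0.5012, y = 0.1804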